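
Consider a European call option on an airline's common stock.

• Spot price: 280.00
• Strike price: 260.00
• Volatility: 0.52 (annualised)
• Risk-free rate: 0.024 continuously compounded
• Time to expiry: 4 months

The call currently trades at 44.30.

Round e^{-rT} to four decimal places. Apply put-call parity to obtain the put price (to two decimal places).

exp(−rT) = exp(−0.024·0.3333) = 0.9920
Put-call parity: C − P = S − K·e^(−rT) = 280 − 260·0.9920 = 280 − 257.9200 = 22.0800
P = C − (C − P) = 44.30 − (22.0800) = 22.2200

22.22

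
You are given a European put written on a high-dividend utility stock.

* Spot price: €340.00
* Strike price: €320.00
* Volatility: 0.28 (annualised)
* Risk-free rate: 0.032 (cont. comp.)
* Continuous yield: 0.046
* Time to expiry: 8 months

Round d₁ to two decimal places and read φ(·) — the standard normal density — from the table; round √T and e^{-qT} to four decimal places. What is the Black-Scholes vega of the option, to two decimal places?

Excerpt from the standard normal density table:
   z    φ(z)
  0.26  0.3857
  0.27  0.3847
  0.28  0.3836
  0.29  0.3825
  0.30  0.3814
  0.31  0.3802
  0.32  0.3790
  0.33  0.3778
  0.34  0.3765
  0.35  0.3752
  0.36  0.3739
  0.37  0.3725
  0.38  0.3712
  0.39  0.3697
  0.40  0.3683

101.36

T = 0.6667;  σ√T = 0.2286
d₁ = [ln(340/320) + (0.032 − 0.046 + ½·0.28²)·0.6667] / (σ√T) = (0.0606 + 0.0168) / 0.2286 = 0.3387 → 0.34
√T = √0.6667 = 0.8165
φ(d₁) = φ(0.34) = 0.3765
e^(−qT) = e^(−0.046·0.6667) = 0.9698
vega = S·e^(−qT)·φ(d₁)·√T = 340·0.9698·0.3765·0.8165 = 101.3637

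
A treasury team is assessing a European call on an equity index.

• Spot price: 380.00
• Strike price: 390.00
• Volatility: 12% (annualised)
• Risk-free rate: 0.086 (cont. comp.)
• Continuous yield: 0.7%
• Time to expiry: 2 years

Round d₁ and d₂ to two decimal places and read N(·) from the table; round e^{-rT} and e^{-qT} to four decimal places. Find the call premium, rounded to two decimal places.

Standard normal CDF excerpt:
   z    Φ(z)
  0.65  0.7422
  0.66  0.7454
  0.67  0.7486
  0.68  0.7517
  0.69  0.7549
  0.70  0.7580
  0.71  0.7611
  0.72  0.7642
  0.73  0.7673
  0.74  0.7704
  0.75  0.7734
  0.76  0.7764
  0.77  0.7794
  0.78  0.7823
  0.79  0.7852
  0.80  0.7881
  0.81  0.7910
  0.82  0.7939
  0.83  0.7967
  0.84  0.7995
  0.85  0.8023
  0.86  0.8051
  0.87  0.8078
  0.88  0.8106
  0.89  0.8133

σ√T = 0.12·√2 = 0.1697
ln(S/K) + (r − q + σ²/2)T = ln(380/390) + (0.086 − 0.007 + 0.12²/2)·2 = -0.0260 + 0.1724 = 0.1464
d₁ = 0.1464 / 0.1697 = 0.8628 ≈ 0.86
d₂ = d₁ − σ√T = 0.8628 − 0.1697 = 0.6931 ≈ 0.69
e^(−qT) = e^(−0.007·2) = 0.9861;  e^(−rT) = e^(−0.086·2) = 0.8420
N(d₁) = N(0.86) = 0.8051;  N(d₂) = N(0.69) = 0.7549
C = 380·0.9861·0.8051 − 390·0.8420·0.7549 = 301.6855 − 247.8941 = 53.7914

53.79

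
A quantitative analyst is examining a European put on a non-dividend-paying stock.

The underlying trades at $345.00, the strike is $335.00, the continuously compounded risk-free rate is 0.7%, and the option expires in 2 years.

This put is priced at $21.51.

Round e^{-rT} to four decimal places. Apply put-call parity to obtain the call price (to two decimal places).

e^(−rT) = e^(−0.007·2) = 0.9861
Put-call parity: C − P = S − K·e^(−rT) = 345 − 335·0.9861 = 345 − 330.3435 = 14.6565
C = P + (C − P) = 21.51 + (14.6565) = 36.1665

$36.17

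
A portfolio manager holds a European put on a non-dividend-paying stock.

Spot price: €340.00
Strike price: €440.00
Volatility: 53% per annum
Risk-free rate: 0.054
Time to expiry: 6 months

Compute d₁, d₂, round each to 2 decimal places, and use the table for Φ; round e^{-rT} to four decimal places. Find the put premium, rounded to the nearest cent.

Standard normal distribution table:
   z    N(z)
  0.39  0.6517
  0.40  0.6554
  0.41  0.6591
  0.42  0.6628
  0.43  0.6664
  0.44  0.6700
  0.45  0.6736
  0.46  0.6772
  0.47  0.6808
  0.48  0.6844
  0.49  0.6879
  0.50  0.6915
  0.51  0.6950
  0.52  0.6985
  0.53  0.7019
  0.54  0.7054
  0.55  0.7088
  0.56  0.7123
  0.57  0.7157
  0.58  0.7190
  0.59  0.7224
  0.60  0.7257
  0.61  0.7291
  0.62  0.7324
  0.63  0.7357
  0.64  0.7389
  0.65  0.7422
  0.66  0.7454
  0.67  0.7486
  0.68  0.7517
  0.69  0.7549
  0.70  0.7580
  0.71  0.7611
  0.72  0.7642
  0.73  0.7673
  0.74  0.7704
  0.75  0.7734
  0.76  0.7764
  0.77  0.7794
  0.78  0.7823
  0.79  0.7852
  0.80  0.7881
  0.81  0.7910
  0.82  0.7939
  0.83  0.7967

€110.96

T = 0.5;  σ√T = 0.3748
d₁ = [ln(340/440) + (0.054 + 0.53²/2)·0.5] / 0.3748 = [-0.2578 + 0.0972] / 0.3748 = -0.4285 ⇒ -0.43
d₂ = d₁ − σ√T = -0.4285 − 0.3748 = -0.8033 ⇒ -0.80
e^(−rT) = e^(−0.054·0.5) = 0.9734
P = 440·0.9734·N(0.80) − 340·N(0.43) = 440·0.9734·0.7881 − 340·0.6664 = 337.5401 − 226.5760 = 110.9641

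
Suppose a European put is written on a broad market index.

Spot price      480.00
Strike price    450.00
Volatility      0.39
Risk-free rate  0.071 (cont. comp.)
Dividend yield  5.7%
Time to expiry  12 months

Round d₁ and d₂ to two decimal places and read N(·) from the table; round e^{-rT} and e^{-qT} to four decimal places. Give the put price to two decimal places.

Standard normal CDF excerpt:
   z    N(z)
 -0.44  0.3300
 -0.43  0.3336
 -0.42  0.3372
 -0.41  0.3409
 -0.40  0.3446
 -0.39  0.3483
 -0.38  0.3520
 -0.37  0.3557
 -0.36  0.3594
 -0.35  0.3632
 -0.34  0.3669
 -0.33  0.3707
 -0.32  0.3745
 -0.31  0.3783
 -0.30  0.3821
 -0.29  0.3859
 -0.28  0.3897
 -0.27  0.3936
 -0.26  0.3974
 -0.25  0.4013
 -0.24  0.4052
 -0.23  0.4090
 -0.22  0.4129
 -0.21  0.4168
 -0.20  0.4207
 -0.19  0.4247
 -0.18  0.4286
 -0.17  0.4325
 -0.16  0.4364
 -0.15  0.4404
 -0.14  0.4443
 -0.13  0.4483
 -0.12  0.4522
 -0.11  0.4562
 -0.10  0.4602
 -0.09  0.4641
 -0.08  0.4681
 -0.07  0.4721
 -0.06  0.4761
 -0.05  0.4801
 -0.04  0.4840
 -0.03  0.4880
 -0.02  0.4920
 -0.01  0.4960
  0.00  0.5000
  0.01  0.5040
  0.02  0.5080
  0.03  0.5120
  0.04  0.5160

51.67

T = 1;  σ√T = 0.3900
d₁ = [ln(480/450) + (0.071 − 0.057 + 0.39²/2)·1] / 0.3900 = [0.0645 + 0.0900] / 0.3900 = 0.3964 ⇒ 0.40
d₂ = d₁ − σ√T = 0.3964 − 0.3900 = 0.0064 ⇒ 0.01
e^(−qT) = e^(−0.057·1) = 0.9446;  e^(−rT) = e^(−0.071·1) = 0.9315
P = 450·0.9315·N(-0.01) − 480·0.9446·N(-0.40) = 450·0.9315·0.4960 − 480·0.9446·0.3446 = 207.9108 − 156.2444 = 51.6664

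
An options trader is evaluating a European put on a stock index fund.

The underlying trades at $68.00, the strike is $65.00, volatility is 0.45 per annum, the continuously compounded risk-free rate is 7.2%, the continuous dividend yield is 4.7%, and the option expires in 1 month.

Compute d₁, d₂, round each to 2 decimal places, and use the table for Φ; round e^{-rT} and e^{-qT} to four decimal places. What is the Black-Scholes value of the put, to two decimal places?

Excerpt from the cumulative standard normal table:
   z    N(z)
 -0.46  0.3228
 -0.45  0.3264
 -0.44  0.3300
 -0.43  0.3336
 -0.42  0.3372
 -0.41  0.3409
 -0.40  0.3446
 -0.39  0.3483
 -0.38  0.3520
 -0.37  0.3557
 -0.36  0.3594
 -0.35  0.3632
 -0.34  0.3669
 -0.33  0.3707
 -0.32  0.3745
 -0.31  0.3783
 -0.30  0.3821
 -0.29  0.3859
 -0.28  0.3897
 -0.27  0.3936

$2.09

T = 0.08333;  σ√T = 0.1299
d₁ = [ln(68/65) + (0.072 − 0.047 + 0.45²/2)·0.08333] / 0.1299 = [0.0451 + 0.0105] / 0.1299 = 0.4283 → 0.43
d₂ = d₁ − σ√T = 0.4283 − 0.1299 = 0.2984 → 0.30
e^(−qT) = e^(−0.047·0.08333) = 0.9961;  e^(−rT) = e^(−0.072·0.08333) = 0.9940
N(−d₂) = N(-0.30) = 0.3821;  N(−d₁) = N(-0.43) = 0.3336
P = 65·0.9940·0.3821 − 68·0.9961·0.3336 = 24.6875 − 22.5963 = 2.0912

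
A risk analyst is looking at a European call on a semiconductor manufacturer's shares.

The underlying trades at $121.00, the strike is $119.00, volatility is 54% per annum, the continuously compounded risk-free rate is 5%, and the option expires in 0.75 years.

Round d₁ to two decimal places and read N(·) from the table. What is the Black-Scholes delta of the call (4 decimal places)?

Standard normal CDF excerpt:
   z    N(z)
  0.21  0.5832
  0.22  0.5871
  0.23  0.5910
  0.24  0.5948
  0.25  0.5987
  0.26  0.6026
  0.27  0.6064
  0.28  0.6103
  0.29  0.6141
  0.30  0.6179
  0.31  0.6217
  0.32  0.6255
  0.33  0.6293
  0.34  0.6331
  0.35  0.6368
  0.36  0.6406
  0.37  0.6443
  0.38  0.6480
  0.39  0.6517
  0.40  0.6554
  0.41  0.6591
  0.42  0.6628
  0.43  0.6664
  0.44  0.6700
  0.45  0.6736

0.6368

T = 0.75;  σ√T = 0.4677
d₁ = [ln(121/119) + (0.05 + ½·0.54²)·0.75] / (σ√T) = (0.0167 + 0.1469) / 0.4677 = 0.3497 → 0.35
N(d₁) = N(0.35) = 0.6368
Δ_call = N(d₁) = 0.6368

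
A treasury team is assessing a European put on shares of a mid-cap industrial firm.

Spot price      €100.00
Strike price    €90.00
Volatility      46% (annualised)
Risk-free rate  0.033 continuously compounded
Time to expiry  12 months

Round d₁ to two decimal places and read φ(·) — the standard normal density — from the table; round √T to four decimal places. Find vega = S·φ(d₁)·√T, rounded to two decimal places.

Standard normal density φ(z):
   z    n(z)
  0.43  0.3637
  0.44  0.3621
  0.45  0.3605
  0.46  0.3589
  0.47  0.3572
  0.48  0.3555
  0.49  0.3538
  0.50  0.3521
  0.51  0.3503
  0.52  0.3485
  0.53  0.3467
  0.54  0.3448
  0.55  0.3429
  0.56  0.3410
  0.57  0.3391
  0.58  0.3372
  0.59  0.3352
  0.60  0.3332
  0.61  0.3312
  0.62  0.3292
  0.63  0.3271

34.67

T = 1;  σ√T = 0.4600
d₁ = [ln(100/90) + (0.033 + 0.46²/2)·1] / 0.4600 = [0.1054 + 0.1388] / 0.4600 = 0.5308 ≈ 0.53
√T = √1 = 1.0000
φ(d₁) = φ(0.53) = 0.3467
vega = S·φ(d₁)·√T = 100·0.3467·1.0000 = 34.6700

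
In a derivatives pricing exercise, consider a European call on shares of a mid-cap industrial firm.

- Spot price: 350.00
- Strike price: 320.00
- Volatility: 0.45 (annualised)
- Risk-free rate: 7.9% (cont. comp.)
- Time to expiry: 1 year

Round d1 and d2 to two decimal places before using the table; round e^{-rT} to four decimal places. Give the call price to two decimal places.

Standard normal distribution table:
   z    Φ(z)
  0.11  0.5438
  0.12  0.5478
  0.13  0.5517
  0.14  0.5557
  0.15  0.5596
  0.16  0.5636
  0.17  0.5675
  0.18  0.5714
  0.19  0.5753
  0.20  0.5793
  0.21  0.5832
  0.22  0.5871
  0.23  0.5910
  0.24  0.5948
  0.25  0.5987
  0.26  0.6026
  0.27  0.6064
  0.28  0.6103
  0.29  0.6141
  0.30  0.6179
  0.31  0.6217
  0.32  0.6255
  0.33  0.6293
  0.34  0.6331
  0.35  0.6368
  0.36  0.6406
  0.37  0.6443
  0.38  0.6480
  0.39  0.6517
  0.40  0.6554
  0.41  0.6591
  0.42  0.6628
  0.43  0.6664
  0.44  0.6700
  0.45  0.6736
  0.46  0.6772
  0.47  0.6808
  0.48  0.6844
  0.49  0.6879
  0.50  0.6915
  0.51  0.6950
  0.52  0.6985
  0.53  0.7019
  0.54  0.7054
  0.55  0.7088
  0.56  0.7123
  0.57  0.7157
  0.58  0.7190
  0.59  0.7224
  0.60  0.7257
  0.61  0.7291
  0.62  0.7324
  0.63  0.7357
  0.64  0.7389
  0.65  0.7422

88.53

T = 1;  σ√T = 0.4500
d₁ = [ln(350/320) + (0.079 + 0.45²/2)·1] / 0.4500 = [0.0896 + 0.1803] / 0.4500 = 0.5997 which rounds to 0.60
d₂ = d₁ − σ√T = 0.5997 − 0.4500 = 0.1497 which rounds to 0.15
e^(−rT) = e^(−0.079·1) = 0.9240
N(d₁) = N(0.60) = 0.7257;  N(d₂) = N(0.15) = 0.5596
C = 350·0.7257 − 320·0.9240·0.5596 = 253.9950 − 165.4625 = 88.5325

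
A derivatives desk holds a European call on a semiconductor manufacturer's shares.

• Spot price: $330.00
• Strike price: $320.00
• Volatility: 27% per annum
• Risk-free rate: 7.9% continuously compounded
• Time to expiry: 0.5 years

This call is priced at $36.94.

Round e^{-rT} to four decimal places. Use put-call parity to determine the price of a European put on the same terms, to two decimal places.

exp(−rT) = exp(−0.079·0.5) = 0.9613
Put-call parity: C − P = S − K·e^(−rT) = 330 − 320·0.9613 = 330 − 307.6160 = 22.3840
P = C − (C − P) = 36.94 − (22.3840) = 14.5560

$14.56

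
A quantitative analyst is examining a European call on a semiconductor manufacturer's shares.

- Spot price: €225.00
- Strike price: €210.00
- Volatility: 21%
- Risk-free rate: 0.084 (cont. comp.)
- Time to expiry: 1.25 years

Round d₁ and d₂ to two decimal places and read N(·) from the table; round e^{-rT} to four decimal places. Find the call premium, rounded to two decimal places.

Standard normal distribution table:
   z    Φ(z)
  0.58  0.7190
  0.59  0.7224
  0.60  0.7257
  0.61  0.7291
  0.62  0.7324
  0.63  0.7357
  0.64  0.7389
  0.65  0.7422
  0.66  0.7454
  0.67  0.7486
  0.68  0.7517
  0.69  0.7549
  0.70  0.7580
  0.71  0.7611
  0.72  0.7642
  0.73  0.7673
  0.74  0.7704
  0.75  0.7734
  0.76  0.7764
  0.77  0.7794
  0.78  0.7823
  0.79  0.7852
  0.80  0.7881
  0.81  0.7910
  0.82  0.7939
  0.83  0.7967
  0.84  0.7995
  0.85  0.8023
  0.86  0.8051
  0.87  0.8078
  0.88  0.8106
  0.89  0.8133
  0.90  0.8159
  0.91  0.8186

€42.68

T = 1.25;  σ√T = 0.2348
ln(S/K) + (r + σ²/2)T = ln(225/210) + (0.084 + 0.21²/2)·1.25 = 0.0690 + 0.1326 = 0.2016
d₁ = 0.2016 / 0.2348 = 0.8585 which rounds to 0.86
d₂ = d₁ − σ√T = 0.8585 − 0.2348 = 0.6237 which rounds to 0.62
exp(−rT) = exp(−0.084·1.25) = 0.9003
C = 225·N(0.86) − 210·0.9003·N(0.62) = 225·0.8051 − 210·0.9003·0.7324 = 181.1475 − 138.4697 = 42.6778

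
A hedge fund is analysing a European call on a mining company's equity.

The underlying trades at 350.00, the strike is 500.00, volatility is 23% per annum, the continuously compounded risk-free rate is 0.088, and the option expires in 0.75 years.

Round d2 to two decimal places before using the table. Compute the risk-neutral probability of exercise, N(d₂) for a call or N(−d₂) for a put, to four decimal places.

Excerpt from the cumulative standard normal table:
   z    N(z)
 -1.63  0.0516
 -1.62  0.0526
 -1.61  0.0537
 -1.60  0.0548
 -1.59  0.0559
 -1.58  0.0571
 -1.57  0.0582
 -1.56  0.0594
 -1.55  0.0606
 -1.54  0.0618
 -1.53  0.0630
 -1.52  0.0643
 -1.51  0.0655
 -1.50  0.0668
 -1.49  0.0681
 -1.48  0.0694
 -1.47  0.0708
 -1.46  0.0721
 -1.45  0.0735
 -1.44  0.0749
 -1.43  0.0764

σ√T = 0.23·√0.75 = 0.1992
d₁ = [ln(350/500) + (0.088 + ½·0.23²)·0.75] / (σ√T) = (-0.3567 + 0.0858) / 0.1992 = -1.3597 → -1.36
d₂ = -1.3597 − 0.1992 = -1.5589 → -1.56
Risk-neutral Pr[S_T > K] = N(d₂) = N(-1.56) = 0.0594

0.0594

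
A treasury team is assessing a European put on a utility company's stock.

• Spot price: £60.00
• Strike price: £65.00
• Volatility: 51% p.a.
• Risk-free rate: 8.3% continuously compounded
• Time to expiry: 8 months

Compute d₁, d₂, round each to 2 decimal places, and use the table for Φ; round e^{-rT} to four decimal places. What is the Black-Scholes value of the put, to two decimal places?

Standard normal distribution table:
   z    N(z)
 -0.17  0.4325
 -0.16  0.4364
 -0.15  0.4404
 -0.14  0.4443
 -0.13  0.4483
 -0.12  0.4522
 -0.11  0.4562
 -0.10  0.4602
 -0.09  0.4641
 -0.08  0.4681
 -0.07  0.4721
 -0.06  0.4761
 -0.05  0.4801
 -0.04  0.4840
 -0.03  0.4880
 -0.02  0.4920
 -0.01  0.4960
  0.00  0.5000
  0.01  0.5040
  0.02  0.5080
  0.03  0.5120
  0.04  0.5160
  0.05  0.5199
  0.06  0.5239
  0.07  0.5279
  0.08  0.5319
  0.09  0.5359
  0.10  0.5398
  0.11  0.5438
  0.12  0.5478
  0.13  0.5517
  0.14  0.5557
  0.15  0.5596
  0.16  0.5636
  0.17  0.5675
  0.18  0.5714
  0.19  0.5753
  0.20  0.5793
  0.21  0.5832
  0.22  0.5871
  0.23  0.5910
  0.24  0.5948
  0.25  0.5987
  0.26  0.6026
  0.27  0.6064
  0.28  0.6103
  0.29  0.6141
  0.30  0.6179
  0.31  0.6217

σ√T = 0.51 × 0.8165 = 0.4164
d₁ = [ln(60/65) + (0.083 + ½·0.51²)·0.6667] / (σ√T) = (-0.0800 + 0.1420) / 0.4164 = 0.1489 → 0.15
d₂ = 0.1489 − 0.4164 = -0.2675 → -0.27
exp(−rT) = exp(−0.083·0.6667) = 0.9462
N(−d₂) = N(0.27) = 0.6064;  N(−d₁) = N(-0.15) = 0.4404
P = 65·0.9462·0.6064 − 60·0.4404 = 37.2954 − 26.4240 = 10.8714

£10.87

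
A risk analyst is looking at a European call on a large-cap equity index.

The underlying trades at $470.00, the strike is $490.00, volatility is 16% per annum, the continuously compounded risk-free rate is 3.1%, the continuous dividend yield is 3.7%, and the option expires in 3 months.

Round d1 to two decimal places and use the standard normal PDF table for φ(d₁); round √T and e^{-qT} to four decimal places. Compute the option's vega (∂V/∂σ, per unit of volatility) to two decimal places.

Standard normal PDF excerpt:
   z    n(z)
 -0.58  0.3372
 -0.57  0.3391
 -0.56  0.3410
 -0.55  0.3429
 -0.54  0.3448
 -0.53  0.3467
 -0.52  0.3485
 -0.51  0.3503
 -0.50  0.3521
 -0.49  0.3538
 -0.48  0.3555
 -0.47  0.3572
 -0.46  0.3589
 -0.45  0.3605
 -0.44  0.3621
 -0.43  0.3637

T = 0.25;  σ√T = 0.0800
d₁ = [ln(470/490) + (0.031 − 0.037 + 0.16²/2)·0.25] / 0.0800 = [-0.0417 + 0.0017] / 0.0800 = -0.4997 ≈ -0.50
√T = √0.25 = 0.5000
φ(d₁) = φ(-0.50) = 0.3521
e^(−qT) = e^(−0.037·0.25) = 0.9908
vega = S·e^(−qT)·φ(d₁)·√T = 470·0.9908·0.3521·0.5000 = 81.9823

81.98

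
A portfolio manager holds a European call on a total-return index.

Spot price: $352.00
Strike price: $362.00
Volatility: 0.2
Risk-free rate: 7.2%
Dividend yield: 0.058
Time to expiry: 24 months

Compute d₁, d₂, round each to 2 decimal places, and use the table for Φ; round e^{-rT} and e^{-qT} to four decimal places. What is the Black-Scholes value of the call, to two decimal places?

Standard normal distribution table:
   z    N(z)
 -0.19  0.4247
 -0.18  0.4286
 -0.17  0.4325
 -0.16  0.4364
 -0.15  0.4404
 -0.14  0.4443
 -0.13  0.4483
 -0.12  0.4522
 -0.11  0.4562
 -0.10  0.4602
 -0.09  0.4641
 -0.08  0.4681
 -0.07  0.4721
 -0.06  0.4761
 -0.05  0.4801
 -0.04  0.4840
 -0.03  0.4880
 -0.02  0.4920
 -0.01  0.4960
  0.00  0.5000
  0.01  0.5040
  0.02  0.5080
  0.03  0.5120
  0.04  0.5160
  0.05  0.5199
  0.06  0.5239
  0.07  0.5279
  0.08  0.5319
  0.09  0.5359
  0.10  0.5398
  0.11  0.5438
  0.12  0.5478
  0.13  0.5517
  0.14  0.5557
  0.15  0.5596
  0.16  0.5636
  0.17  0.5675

$34.92

T = 2;  σ√T = 0.2828
ln(S/K) + (r − q + σ²/2)T = ln(352/362) + (0.072 − 0.058 + 0.2²/2)·2 = -0.0280 + 0.0680 = 0.0400
d₁ = 0.0400 / 0.2828 = 0.1414 ≈ 0.14
d₂ = d₁ − σ√T = 0.1414 − 0.2828 = -0.1415 ≈ -0.14
e^(−qT) = e^(−0.058·2) = 0.8905;  e^(−rT) = e^(−0.072·2) = 0.8659
C = 352·0.8905·N(0.14) − 362·0.8659·N(-0.14) = 352·0.8905·0.5557 − 362·0.8659·0.4443 = 174.1875 − 139.2684 = 34.9191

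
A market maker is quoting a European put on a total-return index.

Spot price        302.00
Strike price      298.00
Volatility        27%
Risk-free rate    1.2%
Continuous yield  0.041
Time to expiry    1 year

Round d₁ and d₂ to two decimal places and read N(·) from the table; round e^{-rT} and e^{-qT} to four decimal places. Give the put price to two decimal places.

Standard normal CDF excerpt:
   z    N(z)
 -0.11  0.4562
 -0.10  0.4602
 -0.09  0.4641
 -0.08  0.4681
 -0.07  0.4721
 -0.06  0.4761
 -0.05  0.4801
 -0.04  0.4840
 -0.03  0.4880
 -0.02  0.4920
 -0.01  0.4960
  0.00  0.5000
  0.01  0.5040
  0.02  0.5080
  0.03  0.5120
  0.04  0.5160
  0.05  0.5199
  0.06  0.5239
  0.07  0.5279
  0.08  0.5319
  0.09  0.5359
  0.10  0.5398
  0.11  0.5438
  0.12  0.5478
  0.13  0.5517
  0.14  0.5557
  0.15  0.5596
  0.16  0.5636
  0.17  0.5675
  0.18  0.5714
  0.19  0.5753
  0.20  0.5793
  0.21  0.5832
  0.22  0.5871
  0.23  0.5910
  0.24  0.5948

33.72

T = 1;  σ√T = 0.2700
d₁ = [ln(302/298) + (0.012 − 0.041 + 0.27²/2)·1] / 0.2700 = [0.0133 + 0.0075] / 0.2700 = 0.0770 → 0.08
d₂ = d₁ − σ√T = 0.0770 − 0.2700 = -0.1930 → -0.19
exp(−qT) = exp(−0.041·1) = 0.9598;  exp(−rT) = exp(−0.012·1) = 0.9881
N(−d₂) = N(0.19) = 0.5753;  N(−d₁) = N(-0.08) = 0.4681
P = 298·0.9881·0.5753 − 302·0.9598·0.4681 = 169.3993 − 135.6833 = 33.7160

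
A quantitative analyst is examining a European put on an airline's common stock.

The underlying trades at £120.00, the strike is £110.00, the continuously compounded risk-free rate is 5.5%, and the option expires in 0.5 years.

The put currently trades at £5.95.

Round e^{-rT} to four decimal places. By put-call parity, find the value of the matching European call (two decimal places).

exp(−rT) = exp(−0.055·0.5) = 0.9729
Put-call parity: C − P = S − K·e^(−rT) = 120 − 110·0.9729 = 120 − 107.0190 = 12.9810
C = P + (C − P) = 5.95 + (12.9810) = 18.9310

£18.93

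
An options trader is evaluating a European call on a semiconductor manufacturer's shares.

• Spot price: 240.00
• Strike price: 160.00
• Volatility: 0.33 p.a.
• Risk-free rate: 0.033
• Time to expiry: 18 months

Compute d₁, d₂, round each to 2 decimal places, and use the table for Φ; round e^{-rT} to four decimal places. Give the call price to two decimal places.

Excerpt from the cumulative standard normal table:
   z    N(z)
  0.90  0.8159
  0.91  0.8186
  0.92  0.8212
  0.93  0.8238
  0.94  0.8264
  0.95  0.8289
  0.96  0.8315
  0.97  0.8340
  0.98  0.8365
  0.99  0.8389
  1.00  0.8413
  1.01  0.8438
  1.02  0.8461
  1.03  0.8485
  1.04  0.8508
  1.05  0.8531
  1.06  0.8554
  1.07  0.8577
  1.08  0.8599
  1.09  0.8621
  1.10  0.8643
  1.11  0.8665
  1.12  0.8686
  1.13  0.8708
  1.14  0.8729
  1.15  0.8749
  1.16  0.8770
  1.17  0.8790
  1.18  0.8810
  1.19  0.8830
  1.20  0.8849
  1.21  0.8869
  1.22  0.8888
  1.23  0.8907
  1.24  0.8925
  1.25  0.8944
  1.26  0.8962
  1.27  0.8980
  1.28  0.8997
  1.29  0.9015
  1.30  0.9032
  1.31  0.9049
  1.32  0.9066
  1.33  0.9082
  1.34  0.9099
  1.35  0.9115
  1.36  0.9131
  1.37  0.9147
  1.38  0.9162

σ√T = 0.33 × 1.2247 = 0.4042
ln(S/K) + (r + σ²/2)T = ln(240/160) + (0.033 + 0.33²/2)·1.5 = 0.4055 + 0.1312 = 0.5366
d₁ = 0.5366 / 0.4042 = 1.3278 ≈ 1.33
d₂ = d₁ − σ√T = 1.3278 − 0.4042 = 0.9236 ≈ 0.92
e^(−rT) = e^(−0.033·1.5) = 0.9517
C = 240·N(1.33) − 160·0.9517·N(0.92) = 240·0.9082 − 160·0.9517·0.8212 = 217.9680 − 125.0458 = 92.9222

92.92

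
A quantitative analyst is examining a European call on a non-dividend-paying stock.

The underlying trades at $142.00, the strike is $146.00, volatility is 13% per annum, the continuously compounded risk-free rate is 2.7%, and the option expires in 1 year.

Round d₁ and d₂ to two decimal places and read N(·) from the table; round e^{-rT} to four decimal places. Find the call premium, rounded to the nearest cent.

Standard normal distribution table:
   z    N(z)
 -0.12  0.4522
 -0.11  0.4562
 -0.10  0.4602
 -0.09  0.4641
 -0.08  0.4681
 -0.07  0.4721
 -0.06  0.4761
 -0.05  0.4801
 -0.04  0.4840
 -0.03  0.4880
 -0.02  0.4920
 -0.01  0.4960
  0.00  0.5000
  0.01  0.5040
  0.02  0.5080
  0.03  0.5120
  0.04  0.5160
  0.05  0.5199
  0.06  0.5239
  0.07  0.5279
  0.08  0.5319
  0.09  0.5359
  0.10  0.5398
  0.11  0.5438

$7.30

σ√T = 0.13 × 1.0000 = 0.1300
d₁ = [ln(142/146) + (0.027 + 0.13²/2)·1] / 0.1300 = [-0.0278 + 0.0355] / 0.1300 = 0.0590 ≈ 0.06
d₂ = d₁ − σ√T = 0.0590 − 0.1300 = -0.0710 ≈ -0.07
e^(−rT) = e^(−0.027·1) = 0.9734
C = 142·N(0.06) − 146·0.9734·N(-0.07) = 142·0.5239 − 146·0.9734·0.4721 = 74.3938 − 67.0932 = 7.3006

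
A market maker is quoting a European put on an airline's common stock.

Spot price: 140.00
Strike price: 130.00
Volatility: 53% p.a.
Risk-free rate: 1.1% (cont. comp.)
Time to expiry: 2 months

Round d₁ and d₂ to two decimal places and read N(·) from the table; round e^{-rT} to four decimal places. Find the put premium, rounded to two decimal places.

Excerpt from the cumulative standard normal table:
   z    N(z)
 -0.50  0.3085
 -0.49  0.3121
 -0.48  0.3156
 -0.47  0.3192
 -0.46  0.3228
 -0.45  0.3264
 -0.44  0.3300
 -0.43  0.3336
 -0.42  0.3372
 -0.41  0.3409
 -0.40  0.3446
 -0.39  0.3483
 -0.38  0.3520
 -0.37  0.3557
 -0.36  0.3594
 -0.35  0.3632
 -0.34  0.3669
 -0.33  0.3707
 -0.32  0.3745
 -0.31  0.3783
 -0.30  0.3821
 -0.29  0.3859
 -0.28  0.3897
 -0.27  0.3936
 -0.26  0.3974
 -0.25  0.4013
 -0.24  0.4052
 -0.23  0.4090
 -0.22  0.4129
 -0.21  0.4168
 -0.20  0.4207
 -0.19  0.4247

σ√T = 0.53 × 0.4082 = 0.2164
d₁ = [ln(140/130) + (0.011 + 0.53²/2)·0.1667] / 0.2164 = [0.0741 + 0.0252] / 0.2164 = 0.4592 which rounds to 0.46
d₂ = d₁ − σ√T = 0.4592 − 0.2164 = 0.2428 which rounds to 0.24
e^(−rT) = e^(−0.011·0.1667) = 0.9982
N(−d₂) = N(-0.24) = 0.4052;  N(−d₁) = N(-0.46) = 0.3228
P = 130·0.9982·0.4052 − 140·0.3228 = 52.5812 − 45.1920 = 7.3892

7.39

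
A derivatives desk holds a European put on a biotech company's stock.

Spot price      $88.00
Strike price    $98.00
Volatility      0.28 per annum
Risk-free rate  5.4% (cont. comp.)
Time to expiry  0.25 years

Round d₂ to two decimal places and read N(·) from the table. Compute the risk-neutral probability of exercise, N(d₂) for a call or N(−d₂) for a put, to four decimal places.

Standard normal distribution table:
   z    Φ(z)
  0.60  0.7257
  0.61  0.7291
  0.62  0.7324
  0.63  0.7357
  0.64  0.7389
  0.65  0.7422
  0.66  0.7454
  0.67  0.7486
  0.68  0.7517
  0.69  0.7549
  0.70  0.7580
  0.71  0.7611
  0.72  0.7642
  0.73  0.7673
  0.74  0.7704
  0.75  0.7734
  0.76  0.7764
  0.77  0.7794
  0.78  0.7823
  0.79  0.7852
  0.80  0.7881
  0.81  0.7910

0.7704

T = 0.25;  σ√T = 0.1400
d₁ = [ln(88/98) + (0.054 + ½·0.28²)·0.25] / (σ√T) = (-0.1076 + 0.0233) / 0.1400 = -0.6024 ⇒ -0.60
d₂ = -0.6024 − 0.1400 = -0.7424 ⇒ -0.74
Risk-neutral Pr[S_T < K] = N(−d₂) = N(0.74) = 0.7704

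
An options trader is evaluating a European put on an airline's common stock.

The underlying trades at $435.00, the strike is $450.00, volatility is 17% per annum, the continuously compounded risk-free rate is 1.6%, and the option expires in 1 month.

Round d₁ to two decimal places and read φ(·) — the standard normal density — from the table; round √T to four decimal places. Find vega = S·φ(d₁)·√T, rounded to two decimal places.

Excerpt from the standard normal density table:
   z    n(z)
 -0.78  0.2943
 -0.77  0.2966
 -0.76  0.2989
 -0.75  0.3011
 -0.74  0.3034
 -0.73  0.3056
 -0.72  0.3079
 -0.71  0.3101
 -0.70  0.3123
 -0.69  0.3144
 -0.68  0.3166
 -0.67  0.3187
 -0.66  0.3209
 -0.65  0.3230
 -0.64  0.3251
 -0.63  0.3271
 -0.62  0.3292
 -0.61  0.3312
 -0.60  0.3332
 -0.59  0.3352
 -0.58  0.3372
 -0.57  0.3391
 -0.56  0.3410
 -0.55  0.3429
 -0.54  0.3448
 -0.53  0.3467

σ√T = 0.17·√0.08333 = 0.0491
ln(S/K) + (r + σ²/2)T = ln(435/450) + (0.016 + 0.17²/2)·0.08333 = -0.0339 + 0.0025 = -0.0314
d₁ = -0.0314 / 0.0491 = -0.6391 → -0.64
√T = √0.08333 = 0.2887
φ(d₁) = φ(-0.64) = 0.3251
vega = S·φ(d₁)·√T = 435·0.3251·0.2887 = 40.8275
(The call has the same vega.)

40.83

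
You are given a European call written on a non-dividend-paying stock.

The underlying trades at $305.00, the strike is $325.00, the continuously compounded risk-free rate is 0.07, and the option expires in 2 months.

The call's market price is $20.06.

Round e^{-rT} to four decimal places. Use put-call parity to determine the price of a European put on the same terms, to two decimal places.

$36.29

e^(−rT) = e^(−0.07·0.1667) = 0.9884
Put-call parity: C − P = S − K·e^(−rT) = 305 − 325·0.9884 = 305 − 321.2300 = -16.2300
P = C − (C − P) = 20.06 − (-16.2300) = 36.2900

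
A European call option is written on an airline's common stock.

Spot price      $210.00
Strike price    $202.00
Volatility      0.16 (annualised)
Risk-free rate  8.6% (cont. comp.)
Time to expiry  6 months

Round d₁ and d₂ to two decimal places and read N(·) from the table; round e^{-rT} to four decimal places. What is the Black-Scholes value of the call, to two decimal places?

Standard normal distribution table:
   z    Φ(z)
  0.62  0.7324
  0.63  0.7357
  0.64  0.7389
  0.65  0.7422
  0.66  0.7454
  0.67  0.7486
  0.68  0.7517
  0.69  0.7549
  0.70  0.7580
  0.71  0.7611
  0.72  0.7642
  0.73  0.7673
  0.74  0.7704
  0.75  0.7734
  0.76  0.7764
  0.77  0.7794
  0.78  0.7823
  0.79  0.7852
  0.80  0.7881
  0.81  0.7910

$19.43

σ√T = 0.16 × 0.7071 = 0.1131
ln(S/K) + (r + σ²/2)T = ln(210/202) + (0.086 + 0.16²/2)·0.5 = 0.0388 + 0.0494 = 0.0882
d₁ = 0.0882 / 0.1131 = 0.7799 which rounds to 0.78
d₂ = d₁ − σ√T = 0.7799 − 0.1131 = 0.6668 which rounds to 0.67
e^(−rT) = e^(−0.086·0.5) = 0.9579
N(d₁) = N(0.78) = 0.7823;  N(d₂) = N(0.67) = 0.7486
C = 210·0.7823 − 202·0.9579·0.7486 = 164.2830 − 144.8510 = 19.4320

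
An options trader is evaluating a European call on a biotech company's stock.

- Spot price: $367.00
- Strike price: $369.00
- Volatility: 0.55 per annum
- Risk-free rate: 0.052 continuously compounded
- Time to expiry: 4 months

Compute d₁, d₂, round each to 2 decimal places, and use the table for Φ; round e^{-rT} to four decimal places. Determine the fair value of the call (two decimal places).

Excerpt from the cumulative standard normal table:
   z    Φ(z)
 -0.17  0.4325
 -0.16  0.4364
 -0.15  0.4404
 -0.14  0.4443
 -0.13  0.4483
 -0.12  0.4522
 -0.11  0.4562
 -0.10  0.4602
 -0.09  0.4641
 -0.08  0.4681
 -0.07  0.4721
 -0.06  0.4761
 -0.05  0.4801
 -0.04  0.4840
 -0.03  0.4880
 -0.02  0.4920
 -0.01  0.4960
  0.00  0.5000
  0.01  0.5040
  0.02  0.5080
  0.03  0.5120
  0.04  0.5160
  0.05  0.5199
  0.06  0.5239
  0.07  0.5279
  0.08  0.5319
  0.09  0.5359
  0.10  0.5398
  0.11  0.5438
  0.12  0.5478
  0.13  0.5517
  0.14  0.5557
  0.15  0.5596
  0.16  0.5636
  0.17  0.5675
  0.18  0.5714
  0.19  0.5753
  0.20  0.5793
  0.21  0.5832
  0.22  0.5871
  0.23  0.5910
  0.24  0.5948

$48.61

σ√T = 0.55 × 0.5774 = 0.3175
d₁ = [ln(367/369) + (0.052 + 0.55²/2)·0.3333] / 0.3175 = [-0.0054 + 0.0678] / 0.3175 = 0.1962 ≈ 0.20
d₂ = d₁ − σ√T = 0.1962 − 0.3175 = -0.1213 ≈ -0.12
exp(−rT) = exp(−0.052·0.3333) = 0.9828
N(d₁) = N(0.20) = 0.5793;  N(d₂) = N(-0.12) = 0.4522
C = 367·0.5793 − 369·0.9828·0.4522 = 212.6031 − 163.9918 = 48.6113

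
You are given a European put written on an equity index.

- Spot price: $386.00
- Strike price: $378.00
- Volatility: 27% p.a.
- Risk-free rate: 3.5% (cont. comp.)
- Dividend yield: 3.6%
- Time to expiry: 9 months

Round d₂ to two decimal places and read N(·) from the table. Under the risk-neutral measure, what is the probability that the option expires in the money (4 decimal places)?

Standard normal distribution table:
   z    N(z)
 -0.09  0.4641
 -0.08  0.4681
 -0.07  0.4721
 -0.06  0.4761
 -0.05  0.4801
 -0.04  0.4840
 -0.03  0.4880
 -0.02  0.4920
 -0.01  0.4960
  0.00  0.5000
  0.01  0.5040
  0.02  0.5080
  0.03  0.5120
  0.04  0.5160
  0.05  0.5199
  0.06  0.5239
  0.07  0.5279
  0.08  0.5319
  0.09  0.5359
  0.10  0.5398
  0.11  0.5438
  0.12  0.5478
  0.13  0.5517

σ√T = 0.27·√0.75 = 0.2338
d₁ = [ln(386/378) + (0.035 − 0.036 + ½·0.27²)·0.75] / (σ√T) = (0.0209 + 0.0266) / 0.2338 = 0.2033 → 0.20
d₂ = 0.2033 − 0.2338 = -0.0306 → -0.03
Risk-neutral Pr[S_T < K] = N(−d₂) = N(0.03) = 0.5120

0.5120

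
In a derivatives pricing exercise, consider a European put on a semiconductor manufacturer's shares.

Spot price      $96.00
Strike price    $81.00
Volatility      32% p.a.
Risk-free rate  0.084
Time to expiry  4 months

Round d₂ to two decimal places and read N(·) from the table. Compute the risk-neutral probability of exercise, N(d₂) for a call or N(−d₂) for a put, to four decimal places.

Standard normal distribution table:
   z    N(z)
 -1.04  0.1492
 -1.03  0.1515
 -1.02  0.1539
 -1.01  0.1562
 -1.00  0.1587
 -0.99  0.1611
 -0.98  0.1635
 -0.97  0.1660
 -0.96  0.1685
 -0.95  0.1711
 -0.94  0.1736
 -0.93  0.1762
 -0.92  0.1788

σ√T = 0.32·√0.3333 = 0.1848
d₁ = [ln(96/81) + (0.084 + 0.32²/2)·0.3333] / 0.1848 = [0.1699 + 0.0451] / 0.1848 = 1.1635 → 1.16
d₂ = d₁ − σ√T = 1.1635 − 0.1848 = 0.9788 → 0.98
Risk-neutral Pr[S_T < K] = N(−d₂) = N(-0.98) = 0.1635

0.1635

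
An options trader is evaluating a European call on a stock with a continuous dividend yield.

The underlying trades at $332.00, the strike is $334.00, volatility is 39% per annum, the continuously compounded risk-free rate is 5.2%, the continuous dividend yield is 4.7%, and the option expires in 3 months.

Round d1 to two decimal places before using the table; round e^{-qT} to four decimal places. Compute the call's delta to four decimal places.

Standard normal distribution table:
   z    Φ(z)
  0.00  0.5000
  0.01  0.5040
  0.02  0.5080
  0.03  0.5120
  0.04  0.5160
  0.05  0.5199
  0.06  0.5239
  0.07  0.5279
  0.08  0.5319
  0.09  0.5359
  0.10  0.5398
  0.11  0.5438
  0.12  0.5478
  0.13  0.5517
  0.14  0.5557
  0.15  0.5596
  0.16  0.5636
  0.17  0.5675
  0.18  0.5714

0.5217

σ√T = 0.39 × 0.5000 = 0.1950
d₁ = [ln(332/334) + (0.052 − 0.047 + 0.39²/2)·0.25] / 0.1950 = [-0.0060 + 0.0203] / 0.1950 = 0.0731 → 0.07
N(d₁) = N(0.07) = 0.5279
Δ_call = exp(−qT)·N(d₁) = 0.9883·0.5279 = 0.5217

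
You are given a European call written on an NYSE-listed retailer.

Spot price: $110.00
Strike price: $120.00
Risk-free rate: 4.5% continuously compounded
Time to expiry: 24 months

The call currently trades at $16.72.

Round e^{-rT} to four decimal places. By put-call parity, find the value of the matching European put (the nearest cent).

exp(−rT) = exp(−0.045·2) = 0.9139
Put-call parity: C − P = S − K·e^(−rT) = 110 − 120·0.9139 = 110 − 109.6680 = 0.3320
P = C − (C − P) = 16.72 − (0.3320) = 16.3880

$16.39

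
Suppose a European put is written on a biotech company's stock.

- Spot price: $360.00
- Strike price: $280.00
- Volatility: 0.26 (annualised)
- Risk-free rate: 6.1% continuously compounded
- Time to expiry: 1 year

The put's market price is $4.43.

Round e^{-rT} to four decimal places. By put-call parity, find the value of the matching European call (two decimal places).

$101.01

exp(−rT) = exp(−0.061·1) = 0.9408
Put-call parity: C − P = S − K·e^(−rT) = 360 − 280·0.9408 = 360 − 263.4240 = 96.5760
C = P + (C − P) = 4.43 + (96.5760) = 101.0060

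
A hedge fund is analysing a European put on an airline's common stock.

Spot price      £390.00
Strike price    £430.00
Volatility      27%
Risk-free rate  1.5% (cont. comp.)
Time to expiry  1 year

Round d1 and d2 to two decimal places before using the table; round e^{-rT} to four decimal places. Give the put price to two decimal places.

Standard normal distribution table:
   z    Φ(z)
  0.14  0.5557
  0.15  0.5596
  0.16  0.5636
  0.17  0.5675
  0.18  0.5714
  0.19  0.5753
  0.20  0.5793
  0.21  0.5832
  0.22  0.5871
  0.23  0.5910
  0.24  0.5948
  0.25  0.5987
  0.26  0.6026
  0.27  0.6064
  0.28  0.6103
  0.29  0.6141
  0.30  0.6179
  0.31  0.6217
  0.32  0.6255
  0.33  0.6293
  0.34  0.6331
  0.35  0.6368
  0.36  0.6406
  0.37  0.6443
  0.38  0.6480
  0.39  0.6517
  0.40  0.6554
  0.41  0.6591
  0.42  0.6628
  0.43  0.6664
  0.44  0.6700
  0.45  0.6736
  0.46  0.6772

σ√T = 0.27·√1 = 0.2700
ln(S/K) + (r + σ²/2)T = ln(390/430) + (0.015 + 0.27²/2)·1 = -0.0976 + 0.0515 = -0.0462
d₁ = -0.0462 / 0.2700 = -0.1711 ≈ -0.17
d₂ = d₁ − σ√T = -0.1711 − 0.2700 = -0.4411 ≈ -0.44
e^(−rT) = e^(−0.015·1) = 0.9851
P = 430·0.9851·N(0.44) − 390·N(0.17) = 430·0.9851·0.6700 − 390·0.5675 = 283.8073 − 221.3250 = 62.4823

£62.48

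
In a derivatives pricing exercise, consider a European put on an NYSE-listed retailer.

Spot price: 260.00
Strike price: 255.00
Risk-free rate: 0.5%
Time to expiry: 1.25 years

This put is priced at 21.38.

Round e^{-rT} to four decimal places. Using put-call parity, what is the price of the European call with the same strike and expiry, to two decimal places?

exp(−rT) = exp(−0.005·1.25) = 0.9938
Put-call parity: C − P = S − K·e^(−rT) = 260 − 255·0.9938 = 260 − 253.4190 = 6.5810
C = P + (C − P) = 21.38 + (6.5810) = 27.9610

27.96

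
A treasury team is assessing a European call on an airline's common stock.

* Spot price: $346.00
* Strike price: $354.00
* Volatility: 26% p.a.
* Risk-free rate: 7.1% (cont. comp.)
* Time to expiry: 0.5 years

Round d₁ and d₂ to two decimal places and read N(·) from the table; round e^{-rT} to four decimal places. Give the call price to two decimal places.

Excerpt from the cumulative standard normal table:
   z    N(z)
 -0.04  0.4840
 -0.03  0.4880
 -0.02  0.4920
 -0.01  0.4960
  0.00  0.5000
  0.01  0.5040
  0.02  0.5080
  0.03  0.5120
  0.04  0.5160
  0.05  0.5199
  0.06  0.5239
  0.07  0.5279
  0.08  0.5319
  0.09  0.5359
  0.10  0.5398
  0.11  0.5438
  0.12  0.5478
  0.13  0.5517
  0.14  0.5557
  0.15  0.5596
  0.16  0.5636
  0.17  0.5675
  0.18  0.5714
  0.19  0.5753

σ√T = 0.26 × 0.7071 = 0.1838
d₁ = [ln(346/354) + (0.071 + 0.26²/2)·0.5] / 0.1838 = [-0.0229 + 0.0524] / 0.1838 = 0.1607 → 0.16
d₂ = d₁ − σ√T = 0.1607 − 0.1838 = -0.0232 → -0.02
exp(−rT) = exp(−0.071·0.5) = 0.9651
N(d₁) = N(0.16) = 0.5636;  N(d₂) = N(-0.02) = 0.4920
C = 346·0.5636 − 354·0.9651·0.4920 = 195.0056 − 168.0895 = 26.9161

$26.92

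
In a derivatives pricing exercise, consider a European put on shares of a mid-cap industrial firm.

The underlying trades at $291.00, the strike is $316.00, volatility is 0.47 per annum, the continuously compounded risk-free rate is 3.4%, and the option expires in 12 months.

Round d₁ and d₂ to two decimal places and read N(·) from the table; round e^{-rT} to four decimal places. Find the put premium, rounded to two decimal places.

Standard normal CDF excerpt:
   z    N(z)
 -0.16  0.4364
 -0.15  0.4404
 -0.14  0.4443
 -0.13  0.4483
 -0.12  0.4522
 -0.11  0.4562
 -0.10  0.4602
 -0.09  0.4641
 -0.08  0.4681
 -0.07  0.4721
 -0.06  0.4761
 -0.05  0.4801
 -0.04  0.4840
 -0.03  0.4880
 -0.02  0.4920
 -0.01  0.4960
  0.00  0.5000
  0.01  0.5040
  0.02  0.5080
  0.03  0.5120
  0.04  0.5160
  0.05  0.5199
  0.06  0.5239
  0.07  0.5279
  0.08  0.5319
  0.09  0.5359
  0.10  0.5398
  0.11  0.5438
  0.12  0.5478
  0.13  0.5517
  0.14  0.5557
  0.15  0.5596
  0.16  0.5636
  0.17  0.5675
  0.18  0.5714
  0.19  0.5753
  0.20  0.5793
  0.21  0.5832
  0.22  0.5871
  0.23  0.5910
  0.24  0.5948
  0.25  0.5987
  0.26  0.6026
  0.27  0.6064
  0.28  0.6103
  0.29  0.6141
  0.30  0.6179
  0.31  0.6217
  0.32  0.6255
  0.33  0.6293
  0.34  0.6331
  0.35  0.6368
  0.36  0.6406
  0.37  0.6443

$62.92

T = 1;  σ√T = 0.4700
d₁ = [ln(291/316) + (0.034 + 0.47²/2)·1] / 0.4700 = [-0.0824 + 0.1444] / 0.4700 = 0.1320 → 0.13
d₂ = d₁ − σ√T = 0.1320 − 0.4700 = -0.3380 → -0.34
exp(−rT) = exp(−0.034·1) = 0.9666
N(−d₂) = N(0.34) = 0.6331;  N(−d₁) = N(-0.13) = 0.4483
P = 316·0.9666·0.6331 − 291·0.4483 = 193.3776 − 130.4553 = 62.9223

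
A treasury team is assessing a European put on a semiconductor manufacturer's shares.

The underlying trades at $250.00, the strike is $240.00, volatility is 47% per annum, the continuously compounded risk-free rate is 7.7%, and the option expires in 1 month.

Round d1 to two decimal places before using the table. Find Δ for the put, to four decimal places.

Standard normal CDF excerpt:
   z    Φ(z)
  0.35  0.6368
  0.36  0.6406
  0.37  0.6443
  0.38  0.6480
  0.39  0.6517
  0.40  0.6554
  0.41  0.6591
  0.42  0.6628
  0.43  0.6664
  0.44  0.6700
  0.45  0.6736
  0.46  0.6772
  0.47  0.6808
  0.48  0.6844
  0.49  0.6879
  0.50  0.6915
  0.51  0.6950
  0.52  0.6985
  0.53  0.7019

σ√T = 0.47 × 0.2887 = 0.1357
d₁ = [ln(250/240) + (0.077 + 0.47²/2)·0.08333] / 0.1357 = [0.0408 + 0.0156] / 0.1357 = 0.4160 ⇒ 0.42
N(d₁) = N(0.42) = 0.6628
Δ_put = N(d₁) − 1 = 0.6628 − 1 = -0.3372

-0.3372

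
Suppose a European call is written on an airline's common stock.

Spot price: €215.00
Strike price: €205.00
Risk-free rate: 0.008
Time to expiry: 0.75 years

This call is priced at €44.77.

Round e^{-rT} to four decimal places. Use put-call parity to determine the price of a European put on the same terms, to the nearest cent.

€33.54

e^(−rT) = e^(−0.008·0.75) = 0.9940
Put-call parity: C − P = S − K·e^(−rT) = 215 − 205·0.9940 = 215 − 203.7700 = 11.2300
P = C − (C − P) = 44.77 − (11.2300) = 33.5400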